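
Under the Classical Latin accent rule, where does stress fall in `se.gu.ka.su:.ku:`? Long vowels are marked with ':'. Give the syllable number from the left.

4

Classical Latin: stress the penult if heavy (long vowel or closed), else the antepenult.
Weights: 3 ka L, 4 su: H, 5 ku: H.
The penult (syllable 4, su:) is heavy, so it takes stress.
Stress on syllable 4: se.gu.ka.ˈsu:.ku:.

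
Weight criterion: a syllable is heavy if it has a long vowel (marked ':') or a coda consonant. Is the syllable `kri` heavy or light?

light

`kri`: short vowel, open (no coda). Short vowel, open → light.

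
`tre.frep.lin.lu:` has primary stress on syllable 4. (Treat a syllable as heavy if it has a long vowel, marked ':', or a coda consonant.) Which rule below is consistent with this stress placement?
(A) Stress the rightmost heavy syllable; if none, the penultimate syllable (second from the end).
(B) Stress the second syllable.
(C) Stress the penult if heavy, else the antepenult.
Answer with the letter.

Rule A → syllable 4 ✓.
Rule B → syllable 2 (observed: 4).
Rule C → syllable 3 (observed: 4).

A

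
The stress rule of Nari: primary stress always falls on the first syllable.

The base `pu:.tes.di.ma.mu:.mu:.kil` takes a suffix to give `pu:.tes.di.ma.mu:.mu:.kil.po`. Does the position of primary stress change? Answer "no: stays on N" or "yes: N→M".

no: stays on 1

Base `pu:.tes.di.ma.mu:.mu:.kil` (7 syllables):
  The word has 7 syllables; the first syllable is syllable 1 (pu:).
  → primary stress on syllable 1.
Suffixed `pu:.tes.di.ma.mu:.mu:.kil.po` (8 syllables):
  The word has 8 syllables; the first syllable is syllable 1 (pu:).
  → primary stress on syllable 1.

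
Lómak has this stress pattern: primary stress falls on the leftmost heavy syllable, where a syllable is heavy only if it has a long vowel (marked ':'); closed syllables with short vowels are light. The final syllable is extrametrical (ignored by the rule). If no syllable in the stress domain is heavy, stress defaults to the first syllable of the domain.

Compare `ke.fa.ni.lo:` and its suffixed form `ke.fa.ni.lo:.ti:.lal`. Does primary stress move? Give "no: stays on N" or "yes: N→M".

yes: 1→4

Base `ke.fa.ni.lo:` (4 syllables):
  The final syllable (4, lo:) is extrametrical; the stress domain is syllables 1–3.
  Weights: 1 ke L, 2 fa L, 3 ni L.
  No heavy syllable in the domain; default to the first syllable of the domain = syllable 1.
  → primary stress on syllable 1.
Suffixed `ke.fa.ni.lo:.ti:.lal` (6 syllables):
  The final syllable (6, lal) is extrametrical; the stress domain is syllables 1–5.
  Weights: 1 ke L, 2 fa L, 3 ni L, 4 lo: H, 5 ti: H.
  Heavy syllables in the domain: 4, 5. The leftmost is syllable 4 (lo:).
  → primary stress on syllable 4.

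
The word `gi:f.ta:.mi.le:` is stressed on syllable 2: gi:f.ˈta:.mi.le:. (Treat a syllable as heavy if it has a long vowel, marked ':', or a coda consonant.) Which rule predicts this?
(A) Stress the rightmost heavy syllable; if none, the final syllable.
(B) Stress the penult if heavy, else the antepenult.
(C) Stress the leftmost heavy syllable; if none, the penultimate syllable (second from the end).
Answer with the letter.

B

Rule A → syllable 4 (observed: 2).
Rule B → syllable 2 ✓.
Rule C → syllable 1 (observed: 2).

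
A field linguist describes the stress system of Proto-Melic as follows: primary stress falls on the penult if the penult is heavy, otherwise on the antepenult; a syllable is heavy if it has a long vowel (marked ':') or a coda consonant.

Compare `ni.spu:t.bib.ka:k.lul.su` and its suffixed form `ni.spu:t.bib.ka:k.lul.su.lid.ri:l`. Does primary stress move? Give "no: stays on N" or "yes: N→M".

yes: 5→7

Base `ni.spu:t.bib.ka:k.lul.su` (6 syllables):
  Weights: 4 ka:k H, 5 lul H, 6 su L.
  The penult (syllable 5, lul) is heavy, so it takes stress.
  → primary stress on syllable 5.
Suffixed `ni.spu:t.bib.ka:k.lul.su.lid.ri:l` (8 syllables):
  Weights: 6 su L, 7 lid H, 8 ri:l H.
  The penult (syllable 7, lid) is heavy, so it takes stress.
  → primary stress on syllable 7.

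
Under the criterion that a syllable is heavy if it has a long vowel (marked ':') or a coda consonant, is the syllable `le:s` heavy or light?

`le:s`: long vowel, closed (coda /s/). Long vowel and closed → heavy.

heavy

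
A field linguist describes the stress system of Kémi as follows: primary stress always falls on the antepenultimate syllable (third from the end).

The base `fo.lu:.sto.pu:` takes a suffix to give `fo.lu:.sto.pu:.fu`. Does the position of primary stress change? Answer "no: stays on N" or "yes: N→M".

Base `fo.lu:.sto.pu:` (4 syllables):
  The word has 4 syllables; the antepenultimate syllable (third from the end) is syllable 2 (lu:).
  → primary stress on syllable 2.
Suffixed `fo.lu:.sto.pu:.fu` (5 syllables):
  The word has 5 syllables; the antepenultimate syllable (third from the end) is syllable 3 (sto).
  → primary stress on syllable 3.

yes: 2→3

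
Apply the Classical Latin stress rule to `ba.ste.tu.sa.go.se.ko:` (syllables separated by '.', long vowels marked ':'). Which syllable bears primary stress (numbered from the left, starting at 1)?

Classical Latin: stress the penult if heavy (long vowel or closed), else the antepenult.
Weights: 5 go L, 6 se L, 7 ko: H.
The penult (syllable 6, se) is light, so stress falls on the antepenult (syllable 5, go).
Stress on syllable 5: ba.ste.tu.sa.ˈgo.se.ko:.

5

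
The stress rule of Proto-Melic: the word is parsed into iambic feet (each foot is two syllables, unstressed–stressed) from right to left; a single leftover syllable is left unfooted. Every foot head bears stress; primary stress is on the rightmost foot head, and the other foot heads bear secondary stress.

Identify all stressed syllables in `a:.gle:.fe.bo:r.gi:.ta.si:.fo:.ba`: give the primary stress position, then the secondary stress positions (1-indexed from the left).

primary 9, secondary 3, 5, 7

Parse right to left into iambic (σˈσ) feet: a: (gle:.ˈfe) (bo:r.ˈgi:) (ta.ˈsi:) (fo:.ˈba). Syllable 1 is left unfooted.
Foot heads (stressed positions): 3, 5, 7, 9.
End Rule Rightmost: primary stress on the rightmost head = syllable 9.
Secondary stress on 3, 5, 7: a:.gle:.ˌfe.bo:r.ˌgi:.ta.ˌsi:.fo:.ˈba.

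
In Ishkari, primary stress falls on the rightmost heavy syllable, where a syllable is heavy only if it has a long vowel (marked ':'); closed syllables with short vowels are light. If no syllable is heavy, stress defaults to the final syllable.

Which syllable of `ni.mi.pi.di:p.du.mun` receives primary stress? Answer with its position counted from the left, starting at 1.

Weights: 1 ni L, 2 mi L, 3 pi L, 4 di:p H, 5 du L, 6 mun L.
Heavy syllables in the domain: 4. The rightmost is syllable 4 (di:p).
Primary stress: syllable 4 → ni.mi.pi.ˈdi:p.du.mun.

4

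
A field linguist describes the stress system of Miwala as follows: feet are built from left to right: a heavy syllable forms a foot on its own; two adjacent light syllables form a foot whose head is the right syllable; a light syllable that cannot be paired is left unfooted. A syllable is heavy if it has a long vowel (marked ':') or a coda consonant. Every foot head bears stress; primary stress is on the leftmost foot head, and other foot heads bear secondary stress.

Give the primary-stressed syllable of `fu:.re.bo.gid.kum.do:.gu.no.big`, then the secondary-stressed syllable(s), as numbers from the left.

primary 1, secondary 3, 4, 5, 6, 8, 9

Weights: 1 fu: H, 2 re L, 3 bo L, 4 gid H, 5 kum H, 6 do: H, 7 gu L, 8 no L, 9 big H.
Parse left to right (heavy = foot alone; LL = one foot; stranded L unfooted): (ˈfu:) (re.ˈbo) (ˈgid) (ˈkum) (ˈdo:) (gu.ˈno) (ˈbig).
Foot heads: 1, 3, 4, 5, 6, 8, 9.
Primary stress on the leftmost head = syllable 1.
Secondary stress on 3, 4, 5, 6, 8, 9: ˈfu:.re.ˌbo.ˌgid.ˌkum.ˌdo:.gu.ˌno.ˌbig.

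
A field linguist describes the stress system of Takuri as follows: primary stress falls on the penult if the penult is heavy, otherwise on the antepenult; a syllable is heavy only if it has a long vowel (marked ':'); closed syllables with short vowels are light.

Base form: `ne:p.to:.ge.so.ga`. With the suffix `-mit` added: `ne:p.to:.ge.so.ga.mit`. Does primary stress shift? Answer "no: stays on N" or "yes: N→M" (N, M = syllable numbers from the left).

yes: 3→4

Base `ne:p.to:.ge.so.ga` (5 syllables):
  Weights: 3 ge L, 4 so L, 5 ga L.
  The penult (syllable 4, so) is light, so stress falls on the antepenult (syllable 3, ge).
  → primary stress on syllable 3.
Suffixed `ne:p.to:.ge.so.ga.mit` (6 syllables):
  Weights: 4 so L, 5 ga L, 6 mit L.
  The penult (syllable 5, ga) is light, so stress falls on the antepenult (syllable 4, so).
  → primary stress on syllable 4.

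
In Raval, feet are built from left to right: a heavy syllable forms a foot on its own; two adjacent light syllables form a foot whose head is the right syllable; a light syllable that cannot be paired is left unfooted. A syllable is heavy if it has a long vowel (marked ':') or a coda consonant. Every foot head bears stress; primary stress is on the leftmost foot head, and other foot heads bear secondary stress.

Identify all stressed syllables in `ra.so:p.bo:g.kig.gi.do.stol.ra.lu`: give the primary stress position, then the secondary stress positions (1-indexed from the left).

primary 2, secondary 3, 4, 6, 7, 9

Weights: 1 ra L, 2 so:p H, 3 bo:g H, 4 kig H, 5 gi L, 6 do L, 7 stol H, 8 ra L, 9 lu L.
Parse left to right (heavy = foot alone; LL = one foot; stranded L unfooted): ra (ˈso:p) (ˈbo:g) (ˈkig) (gi.ˈdo) (ˈstol) (ra.ˈlu).
Foot heads: 2, 3, 4, 6, 7, 9.
Primary stress on the leftmost head = syllable 2.
Secondary stress on 3, 4, 6, 7, 9: ra.ˈso:p.ˌbo:g.ˌkig.gi.ˌdo.ˌstol.ra.ˌlu.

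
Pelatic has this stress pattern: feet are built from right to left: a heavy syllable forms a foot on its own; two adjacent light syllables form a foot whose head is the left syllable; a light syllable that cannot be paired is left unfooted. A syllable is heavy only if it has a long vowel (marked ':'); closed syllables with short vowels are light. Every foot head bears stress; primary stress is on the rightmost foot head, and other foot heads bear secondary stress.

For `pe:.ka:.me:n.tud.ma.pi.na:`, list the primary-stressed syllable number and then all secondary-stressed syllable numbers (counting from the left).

Weights: 1 pe: H, 2 ka: H, 3 me:n H, 4 tud L, 5 ma L, 6 pi L, 7 na: H.
Parse right to left (heavy = foot alone; LL = one foot; stranded L unfooted): (ˈpe:) (ˈka:) (ˈme:n) tud (ˈma.pi) (ˈna:).
Foot heads: 1, 2, 3, 5, 7.
Primary stress on the rightmost head = syllable 7.
Secondary stress on 1, 2, 3, 5: ˌpe:.ˌka:.ˌme:n.tud.ˌma.pi.ˈna:.

primary 7, secondary 1, 2, 3, 5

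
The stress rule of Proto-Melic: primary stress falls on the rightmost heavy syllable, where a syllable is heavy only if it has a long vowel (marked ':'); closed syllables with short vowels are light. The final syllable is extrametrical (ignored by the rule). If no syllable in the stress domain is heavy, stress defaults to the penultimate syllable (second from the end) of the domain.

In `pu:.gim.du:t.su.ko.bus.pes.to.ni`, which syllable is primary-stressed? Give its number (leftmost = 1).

The final syllable (9, ni) is extrametrical; the stress domain is syllables 1–8.
Weights: 1 pu: H, 2 gim L, 3 du:t H, 4 su L, 5 ko L, 6 bus L, 7 pes L, 8 to L.
Heavy syllables in the domain: 1, 3. The rightmost is syllable 3 (du:t).
Primary stress: syllable 3 → pu:.gim.ˈdu:t.su.ko.bus.pes.to.ni.

3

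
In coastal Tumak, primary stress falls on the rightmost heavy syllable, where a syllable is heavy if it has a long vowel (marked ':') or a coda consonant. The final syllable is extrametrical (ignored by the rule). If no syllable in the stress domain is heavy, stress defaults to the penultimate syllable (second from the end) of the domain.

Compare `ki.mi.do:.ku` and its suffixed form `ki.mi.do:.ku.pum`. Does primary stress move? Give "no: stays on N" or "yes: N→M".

Base `ki.mi.do:.ku` (4 syllables):
  The final syllable (4, ku) is extrametrical; the stress domain is syllables 1–3.
  Weights: 1 ki L, 2 mi L, 3 do: H.
  Heavy syllables in the domain: 3. The rightmost is syllable 3 (do:).
  → primary stress on syllable 3.
Suffixed `ki.mi.do:.ku.pum` (5 syllables):
  The final syllable (5, pum) is extrametrical; the stress domain is syllables 1–4.
  Weights: 1 ki L, 2 mi L, 3 do: H, 4 ku L.
  Heavy syllables in the domain: 3. The rightmost is syllable 3 (do:).
  → primary stress on syllable 3.

no: stays on 3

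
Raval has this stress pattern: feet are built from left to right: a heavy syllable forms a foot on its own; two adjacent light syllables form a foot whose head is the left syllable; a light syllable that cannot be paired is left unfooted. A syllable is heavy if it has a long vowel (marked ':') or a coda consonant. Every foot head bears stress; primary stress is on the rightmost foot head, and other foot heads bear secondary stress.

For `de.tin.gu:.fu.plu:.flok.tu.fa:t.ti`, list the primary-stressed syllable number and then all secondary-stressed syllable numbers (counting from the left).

Weights: 1 de L, 2 tin H, 3 gu: H, 4 fu L, 5 plu: H, 6 flok H, 7 tu L, 8 fa:t H, 9 ti L.
Parse left to right (heavy = foot alone; LL = one foot; stranded L unfooted): de (ˈtin) (ˈgu:) fu (ˈplu:) (ˈflok) tu (ˈfa:t) ti.
Foot heads: 2, 3, 5, 6, 8.
Primary stress on the rightmost head = syllable 8.
Secondary stress on 2, 3, 5, 6: de.ˌtin.ˌgu:.fu.ˌplu:.ˌflok.tu.ˈfa:t.ti.

primary 8, secondary 2, 3, 5, 6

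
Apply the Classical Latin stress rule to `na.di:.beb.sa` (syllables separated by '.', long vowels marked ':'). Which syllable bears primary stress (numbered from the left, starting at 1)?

Classical Latin: stress the penult if heavy (long vowel or closed), else the antepenult.
Weights: 2 di: H, 3 beb H, 4 sa L.
The penult (syllable 3, beb) is heavy, so it takes stress.
Stress on syllable 3: na.di:.ˈbeb.sa.

3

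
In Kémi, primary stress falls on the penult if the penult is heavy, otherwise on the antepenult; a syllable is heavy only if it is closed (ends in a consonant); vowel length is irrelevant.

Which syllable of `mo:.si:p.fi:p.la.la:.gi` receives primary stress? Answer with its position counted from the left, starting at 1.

Weights: 4 la L, 5 la: L, 6 gi L.
The penult (syllable 5, la:) is light, so stress falls on the antepenult (syllable 4, la).
Primary stress: syllable 4 → mo:.si:p.fi:p.ˈla.la:.gi.

4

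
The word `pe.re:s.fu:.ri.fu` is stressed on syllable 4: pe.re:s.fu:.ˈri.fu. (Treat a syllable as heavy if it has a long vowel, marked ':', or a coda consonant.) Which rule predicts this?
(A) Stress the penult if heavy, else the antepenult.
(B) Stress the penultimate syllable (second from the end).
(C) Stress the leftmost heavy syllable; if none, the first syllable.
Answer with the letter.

B

Rule A → syllable 3 (observed: 4).
Rule B → syllable 4 ✓.
Rule C → syllable 2 (observed: 4).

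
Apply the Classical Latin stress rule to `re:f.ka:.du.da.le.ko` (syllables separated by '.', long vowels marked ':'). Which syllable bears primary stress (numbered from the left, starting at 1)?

4

Classical Latin: stress the penult if heavy (long vowel or closed), else the antepenult.
Weights: 4 da L, 5 le L, 6 ko L.
The penult (syllable 5, le) is light, so stress falls on the antepenult (syllable 4, da).
Stress on syllable 4: re:f.ka:.du.ˈda.le.ko.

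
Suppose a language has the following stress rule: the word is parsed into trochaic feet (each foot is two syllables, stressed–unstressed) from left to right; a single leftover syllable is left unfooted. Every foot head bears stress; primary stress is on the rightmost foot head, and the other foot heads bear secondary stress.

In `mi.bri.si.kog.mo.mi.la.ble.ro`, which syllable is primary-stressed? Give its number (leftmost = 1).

Parse left to right into trochaic (ˈσσ) feet: (ˈmi.bri) (ˈsi.kog) (ˈmo.mi) (ˈla.ble) ro. Syllable 9 is left unfooted.
Foot heads (stressed positions): 1, 3, 5, 7.
End Rule Rightmost: primary stress on the rightmost head = syllable 7.
Primary stress: syllable 7 → mi.bri.si.kog.mo.mi.ˈla.ble.ro.

7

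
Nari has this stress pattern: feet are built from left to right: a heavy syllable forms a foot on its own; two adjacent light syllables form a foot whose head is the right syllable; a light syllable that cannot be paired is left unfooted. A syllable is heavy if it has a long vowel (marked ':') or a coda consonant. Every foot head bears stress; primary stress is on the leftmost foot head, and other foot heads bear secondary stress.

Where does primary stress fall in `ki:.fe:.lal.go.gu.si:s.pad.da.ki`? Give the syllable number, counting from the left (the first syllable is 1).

1

Weights: 1 ki: H, 2 fe: H, 3 lal H, 4 go L, 5 gu L, 6 si:s H, 7 pad H, 8 da L, 9 ki L.
Parse left to right (heavy = foot alone; LL = one foot; stranded L unfooted): (ˈki:) (ˈfe:) (ˈlal) (go.ˈgu) (ˈsi:s) (ˈpad) (da.ˈki).
Foot heads: 1, 2, 3, 5, 6, 7, 9.
Primary stress on the leftmost head = syllable 1.
Primary stress: syllable 1 → ˈki:.fe:.lal.go.gu.si:s.pad.da.ki.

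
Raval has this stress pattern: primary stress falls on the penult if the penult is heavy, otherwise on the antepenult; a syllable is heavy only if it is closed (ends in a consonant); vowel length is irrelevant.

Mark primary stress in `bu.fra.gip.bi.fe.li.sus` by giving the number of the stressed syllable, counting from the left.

5

Weights: 5 fe L, 6 li L, 7 sus H.
The penult (syllable 6, li) is light, so stress falls on the antepenult (syllable 5, fe).
Primary stress: syllable 5 → bu.fra.gip.bi.ˈfe.li.sus.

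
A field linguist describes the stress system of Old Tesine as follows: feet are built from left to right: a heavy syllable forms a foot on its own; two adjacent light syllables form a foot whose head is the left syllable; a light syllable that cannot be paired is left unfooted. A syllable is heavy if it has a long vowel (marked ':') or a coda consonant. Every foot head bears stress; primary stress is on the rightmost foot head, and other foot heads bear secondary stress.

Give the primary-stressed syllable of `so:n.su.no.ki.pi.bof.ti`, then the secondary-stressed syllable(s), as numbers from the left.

primary 6, secondary 1, 2, 4

Weights: 1 so:n H, 2 su L, 3 no L, 4 ki L, 5 pi L, 6 bof H, 7 ti L.
Parse left to right (heavy = foot alone; LL = one foot; stranded L unfooted): (ˈso:n) (ˈsu.no) (ˈki.pi) (ˈbof) ti.
Foot heads: 1, 2, 4, 6.
Primary stress on the rightmost head = syllable 6.
Secondary stress on 1, 2, 4: ˌso:n.ˌsu.no.ˌki.pi.ˈbof.ti.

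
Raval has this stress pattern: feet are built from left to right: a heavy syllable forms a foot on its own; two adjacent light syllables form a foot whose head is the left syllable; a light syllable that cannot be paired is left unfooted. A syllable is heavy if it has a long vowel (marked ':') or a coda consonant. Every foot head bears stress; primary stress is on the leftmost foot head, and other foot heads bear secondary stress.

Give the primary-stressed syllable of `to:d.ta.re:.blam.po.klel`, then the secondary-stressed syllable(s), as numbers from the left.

primary 1, secondary 3, 4, 6

Weights: 1 to:d H, 2 ta L, 3 re: H, 4 blam H, 5 po L, 6 klel H.
Parse left to right (heavy = foot alone; LL = one foot; stranded L unfooted): (ˈto:d) ta (ˈre:) (ˈblam) po (ˈklel).
Foot heads: 1, 3, 4, 6.
Primary stress on the leftmost head = syllable 1.
Secondary stress on 3, 4, 6: ˈto:d.ta.ˌre:.ˌblam.po.ˌklel.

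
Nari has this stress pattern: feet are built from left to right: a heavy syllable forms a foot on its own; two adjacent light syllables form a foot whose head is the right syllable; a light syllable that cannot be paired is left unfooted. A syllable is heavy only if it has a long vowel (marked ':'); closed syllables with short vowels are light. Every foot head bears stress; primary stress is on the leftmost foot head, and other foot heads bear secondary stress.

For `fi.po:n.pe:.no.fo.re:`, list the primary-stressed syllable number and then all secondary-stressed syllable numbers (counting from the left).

primary 2, secondary 3, 5, 6

Weights: 1 fi L, 2 po:n H, 3 pe: H, 4 no L, 5 fo L, 6 re: H.
Parse left to right (heavy = foot alone; LL = one foot; stranded L unfooted): fi (ˈpo:n) (ˈpe:) (no.ˈfo) (ˈre:).
Foot heads: 2, 3, 5, 6.
Primary stress on the leftmost head = syllable 2.
Secondary stress on 3, 5, 6: fi.ˈpo:n.ˌpe:.no.ˌfo.ˌre:.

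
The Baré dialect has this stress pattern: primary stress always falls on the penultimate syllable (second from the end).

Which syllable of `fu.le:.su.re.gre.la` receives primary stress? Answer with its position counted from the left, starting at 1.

The word has 6 syllables; the penultimate syllable (second from the end) is syllable 5 (gre).
Primary stress: syllable 5 → fu.le:.su.re.ˈgre.la.

5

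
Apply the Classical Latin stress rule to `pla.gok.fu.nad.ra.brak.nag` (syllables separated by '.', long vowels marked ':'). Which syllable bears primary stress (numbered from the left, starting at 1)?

6

Classical Latin: stress the penult if heavy (long vowel or closed), else the antepenult.
Weights: 5 ra L, 6 brak H, 7 nag H.
The penult (syllable 6, brak) is heavy, so it takes stress.
Stress on syllable 6: pla.gok.fu.nad.ra.ˈbrak.nag.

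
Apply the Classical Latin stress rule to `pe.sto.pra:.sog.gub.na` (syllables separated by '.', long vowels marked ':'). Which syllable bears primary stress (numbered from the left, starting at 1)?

Classical Latin: stress the penult if heavy (long vowel or closed), else the antepenult.
Weights: 4 sog H, 5 gub H, 6 na L.
The penult (syllable 5, gub) is heavy, so it takes stress.
Stress on syllable 5: pe.sto.pra:.sog.ˈgub.na.

5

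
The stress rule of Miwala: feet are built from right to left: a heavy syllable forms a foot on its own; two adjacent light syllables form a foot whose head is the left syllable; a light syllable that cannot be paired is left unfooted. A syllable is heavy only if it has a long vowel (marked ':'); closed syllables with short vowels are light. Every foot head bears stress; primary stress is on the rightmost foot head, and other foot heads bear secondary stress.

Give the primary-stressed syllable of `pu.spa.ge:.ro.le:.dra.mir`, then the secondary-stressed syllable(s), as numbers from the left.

primary 6, secondary 1, 3, 5

Weights: 1 pu L, 2 spa L, 3 ge: H, 4 ro L, 5 le: H, 6 dra L, 7 mir L.
Parse right to left (heavy = foot alone; LL = one foot; stranded L unfooted): (ˈpu.spa) (ˈge:) ro (ˈle:) (ˈdra.mir).
Foot heads: 1, 3, 5, 6.
Primary stress on the rightmost head = syllable 6.
Secondary stress on 1, 3, 5: ˌpu.spa.ˌge:.ro.ˌle:.ˈdra.mir.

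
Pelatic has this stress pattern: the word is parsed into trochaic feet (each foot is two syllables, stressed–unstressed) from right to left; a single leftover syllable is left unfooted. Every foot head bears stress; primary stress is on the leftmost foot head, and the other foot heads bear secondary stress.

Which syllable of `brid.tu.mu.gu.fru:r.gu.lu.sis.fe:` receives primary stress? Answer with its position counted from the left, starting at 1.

Parse right to left into trochaic (ˈσσ) feet: brid (ˈtu.mu) (ˈgu.fru:r) (ˈgu.lu) (ˈsis.fe:). Syllable 1 is left unfooted.
Foot heads (stressed positions): 2, 4, 6, 8.
End Rule Leftmost: primary stress on the leftmost head = syllable 2.
Primary stress: syllable 2 → brid.ˈtu.mu.gu.fru:r.gu.lu.sis.fe:.

2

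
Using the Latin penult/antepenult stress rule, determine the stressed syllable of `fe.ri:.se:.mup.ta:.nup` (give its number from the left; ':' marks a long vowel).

Classical Latin: stress the penult if heavy (long vowel or closed), else the antepenult.
Weights: 4 mup H, 5 ta: H, 6 nup H.
The penult (syllable 5, ta:) is heavy, so it takes stress.
Stress on syllable 5: fe.ri:.se:.mup.ˈta:.nup.

5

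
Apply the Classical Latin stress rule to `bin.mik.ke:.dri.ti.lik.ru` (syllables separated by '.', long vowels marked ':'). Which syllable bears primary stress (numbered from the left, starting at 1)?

Classical Latin: stress the penult if heavy (long vowel or closed), else the antepenult.
Weights: 5 ti L, 6 lik H, 7 ru L.
The penult (syllable 6, lik) is heavy, so it takes stress.
Stress on syllable 6: bin.mik.ke:.dri.ti.ˈlik.ru.

6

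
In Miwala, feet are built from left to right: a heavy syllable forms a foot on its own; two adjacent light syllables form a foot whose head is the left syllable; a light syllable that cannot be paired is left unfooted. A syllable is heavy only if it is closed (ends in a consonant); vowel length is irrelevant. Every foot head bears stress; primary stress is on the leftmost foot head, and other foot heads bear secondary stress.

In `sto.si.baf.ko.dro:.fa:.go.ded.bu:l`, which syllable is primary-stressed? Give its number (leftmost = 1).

Weights: 1 sto L, 2 si L, 3 baf H, 4 ko L, 5 dro: L, 6 fa: L, 7 go L, 8 ded H, 9 bu:l H.
Parse left to right (heavy = foot alone; LL = one foot; stranded L unfooted): (ˈsto.si) (ˈbaf) (ˈko.dro:) (ˈfa:.go) (ˈded) (ˈbu:l).
Foot heads: 1, 3, 4, 6, 8, 9.
Primary stress on the leftmost head = syllable 1.
Primary stress: syllable 1 → ˈsto.si.baf.ko.dro:.fa:.go.ded.bu:l.

1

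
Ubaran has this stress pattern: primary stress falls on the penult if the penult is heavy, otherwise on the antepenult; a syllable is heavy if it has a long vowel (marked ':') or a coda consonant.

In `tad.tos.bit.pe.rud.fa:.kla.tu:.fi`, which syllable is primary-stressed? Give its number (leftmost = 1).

8

Weights: 7 kla L, 8 tu: H, 9 fi L.
The penult (syllable 8, tu:) is heavy, so it takes stress.
Primary stress: syllable 8 → tad.tos.bit.pe.rud.fa:.kla.ˈtu:.fi.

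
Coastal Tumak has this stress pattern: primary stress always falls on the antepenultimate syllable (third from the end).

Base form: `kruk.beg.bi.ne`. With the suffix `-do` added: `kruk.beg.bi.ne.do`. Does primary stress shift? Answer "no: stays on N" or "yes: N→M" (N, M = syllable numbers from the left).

yes: 2→3

Base `kruk.beg.bi.ne` (4 syllables):
  The word has 4 syllables; the antepenultimate syllable (third from the end) is syllable 2 (beg).
  → primary stress on syllable 2.
Suffixed `kruk.beg.bi.ne.do` (5 syllables):
  The word has 5 syllables; the antepenultimate syllable (third from the end) is syllable 3 (bi).
  → primary stress on syllable 3.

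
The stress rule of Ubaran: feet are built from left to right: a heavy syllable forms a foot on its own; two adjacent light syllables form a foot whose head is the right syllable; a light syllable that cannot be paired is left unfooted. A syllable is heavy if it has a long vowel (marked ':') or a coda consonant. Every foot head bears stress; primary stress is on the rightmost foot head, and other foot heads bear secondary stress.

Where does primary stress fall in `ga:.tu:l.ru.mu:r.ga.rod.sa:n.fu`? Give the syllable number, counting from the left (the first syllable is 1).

7

Weights: 1 ga: H, 2 tu:l H, 3 ru L, 4 mu:r H, 5 ga L, 6 rod H, 7 sa:n H, 8 fu L.
Parse left to right (heavy = foot alone; LL = one foot; stranded L unfooted): (ˈga:) (ˈtu:l) ru (ˈmu:r) ga (ˈrod) (ˈsa:n) fu.
Foot heads: 1, 2, 4, 6, 7.
Primary stress on the rightmost head = syllable 7.
Primary stress: syllable 7 → ga:.tu:l.ru.mu:r.ga.rod.ˈsa:n.fu.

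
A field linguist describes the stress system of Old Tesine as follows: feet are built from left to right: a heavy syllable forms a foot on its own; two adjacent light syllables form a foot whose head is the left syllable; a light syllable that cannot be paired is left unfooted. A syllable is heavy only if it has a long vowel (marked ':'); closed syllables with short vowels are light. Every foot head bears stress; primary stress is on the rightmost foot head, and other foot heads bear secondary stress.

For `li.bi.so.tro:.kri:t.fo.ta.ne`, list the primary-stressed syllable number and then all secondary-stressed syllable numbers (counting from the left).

Weights: 1 li L, 2 bi L, 3 so L, 4 tro: H, 5 kri:t H, 6 fo L, 7 ta L, 8 ne L.
Parse left to right (heavy = foot alone; LL = one foot; stranded L unfooted): (ˈli.bi) so (ˈtro:) (ˈkri:t) (ˈfo.ta) ne.
Foot heads: 1, 4, 5, 6.
Primary stress on the rightmost head = syllable 6.
Secondary stress on 1, 4, 5: ˌli.bi.so.ˌtro:.ˌkri:t.ˈfo.ta.ne.

primary 6, secondary 1, 4, 5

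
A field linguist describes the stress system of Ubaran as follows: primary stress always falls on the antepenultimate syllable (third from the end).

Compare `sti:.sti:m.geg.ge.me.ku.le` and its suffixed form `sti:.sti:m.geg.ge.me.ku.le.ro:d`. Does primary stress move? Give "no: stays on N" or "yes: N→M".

Base `sti:.sti:m.geg.ge.me.ku.le` (7 syllables):
  The word has 7 syllables; the antepenultimate syllable (third from the end) is syllable 5 (me).
  → primary stress on syllable 5.
Suffixed `sti:.sti:m.geg.ge.me.ku.le.ro:d` (8 syllables):
  The word has 8 syllables; the antepenultimate syllable (third from the end) is syllable 6 (ku).
  → primary stress on syllable 6.

yes: 5→6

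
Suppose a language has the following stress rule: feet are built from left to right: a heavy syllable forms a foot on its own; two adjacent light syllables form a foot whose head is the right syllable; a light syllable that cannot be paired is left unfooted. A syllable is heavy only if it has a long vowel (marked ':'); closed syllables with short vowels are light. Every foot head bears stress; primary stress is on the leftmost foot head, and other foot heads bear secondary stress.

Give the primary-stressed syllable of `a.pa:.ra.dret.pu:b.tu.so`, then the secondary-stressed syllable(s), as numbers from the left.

Weights: 1 a L, 2 pa: H, 3 ra L, 4 dret L, 5 pu:b H, 6 tu L, 7 so L.
Parse left to right (heavy = foot alone; LL = one foot; stranded L unfooted): a (ˈpa:) (ra.ˈdret) (ˈpu:b) (tu.ˈso).
Foot heads: 2, 4, 5, 7.
Primary stress on the leftmost head = syllable 2.
Secondary stress on 4, 5, 7: a.ˈpa:.ra.ˌdret.ˌpu:b.tu.ˌso.

primary 2, secondary 4, 5, 7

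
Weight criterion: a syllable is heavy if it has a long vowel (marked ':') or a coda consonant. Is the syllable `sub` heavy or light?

`sub`: short vowel, closed (coda /b/). Closed → heavy.

heavy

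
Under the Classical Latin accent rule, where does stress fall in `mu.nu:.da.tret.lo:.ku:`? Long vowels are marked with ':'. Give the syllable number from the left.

Classical Latin: stress the penult if heavy (long vowel or closed), else the antepenult.
Weights: 4 tret H, 5 lo: H, 6 ku: H.
The penult (syllable 5, lo:) is heavy, so it takes stress.
Stress on syllable 5: mu.nu:.da.tret.ˈlo:.ku:.

5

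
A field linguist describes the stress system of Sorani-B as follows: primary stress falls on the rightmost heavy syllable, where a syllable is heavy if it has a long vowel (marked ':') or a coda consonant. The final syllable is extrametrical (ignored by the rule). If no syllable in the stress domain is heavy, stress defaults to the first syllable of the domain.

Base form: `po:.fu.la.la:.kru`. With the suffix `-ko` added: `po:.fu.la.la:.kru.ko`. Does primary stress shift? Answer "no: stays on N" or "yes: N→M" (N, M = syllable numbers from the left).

no: stays on 4

Base `po:.fu.la.la:.kru` (5 syllables):
  The final syllable (5, kru) is extrametrical; the stress domain is syllables 1–4.
  Weights: 1 po: H, 2 fu L, 3 la L, 4 la: H.
  Heavy syllables in the domain: 1, 4. The rightmost is syllable 4 (la:).
  → primary stress on syllable 4.
Suffixed `po:.fu.la.la:.kru.ko` (6 syllables):
  The final syllable (6, ko) is extrametrical; the stress domain is syllables 1–5.
  Weights: 1 po: H, 2 fu L, 3 la L, 4 la: H, 5 kru L.
  Heavy syllables in the domain: 1, 4. The rightmost is syllable 4 (la:).
  → primary stress on syllable 4.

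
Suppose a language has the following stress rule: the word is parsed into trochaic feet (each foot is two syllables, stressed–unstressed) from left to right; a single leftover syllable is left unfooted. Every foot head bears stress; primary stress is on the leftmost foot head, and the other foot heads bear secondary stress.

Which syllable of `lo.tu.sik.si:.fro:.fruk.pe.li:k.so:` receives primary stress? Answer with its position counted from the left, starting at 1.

1

Parse left to right into trochaic (ˈσσ) feet: (ˈlo.tu) (ˈsik.si:) (ˈfro:.fruk) (ˈpe.li:k) so:. Syllable 9 is left unfooted.
Foot heads (stressed positions): 1, 3, 5, 7.
End Rule Leftmost: primary stress on the leftmost head = syllable 1.
Primary stress: syllable 1 → ˈlo.tu.sik.si:.fro:.fruk.pe.li:k.so:.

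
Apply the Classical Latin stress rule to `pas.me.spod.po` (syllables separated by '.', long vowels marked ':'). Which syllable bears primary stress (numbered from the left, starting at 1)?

3

Classical Latin: stress the penult if heavy (long vowel or closed), else the antepenult.
Weights: 2 me L, 3 spod H, 4 po L.
The penult (syllable 3, spod) is heavy, so it takes stress.
Stress on syllable 3: pas.me.ˈspod.po.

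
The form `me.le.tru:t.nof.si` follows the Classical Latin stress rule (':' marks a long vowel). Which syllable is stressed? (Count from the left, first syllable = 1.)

Classical Latin: stress the penult if heavy (long vowel or closed), else the antepenult.
Weights: 3 tru:t H, 4 nof H, 5 si L.
The penult (syllable 4, nof) is heavy, so it takes stress.
Stress on syllable 4: me.le.tru:t.ˈnof.si.

4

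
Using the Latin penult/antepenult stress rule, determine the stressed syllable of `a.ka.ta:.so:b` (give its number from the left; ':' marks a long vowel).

Classical Latin: stress the penult if heavy (long vowel or closed), else the antepenult.
Weights: 2 ka L, 3 ta: H, 4 so:b H.
The penult (syllable 3, ta:) is heavy, so it takes stress.
Stress on syllable 3: a.ka.ˈta:.so:b.

3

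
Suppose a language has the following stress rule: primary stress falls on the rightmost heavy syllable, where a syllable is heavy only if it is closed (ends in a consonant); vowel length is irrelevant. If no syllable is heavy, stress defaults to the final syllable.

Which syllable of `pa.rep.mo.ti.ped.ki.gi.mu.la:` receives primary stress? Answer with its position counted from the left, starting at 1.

5

Weights: 1 pa L, 2 rep H, 3 mo L, 4 ti L, 5 ped H, 6 ki L, 7 gi L, 8 mu L, 9 la: L.
Heavy syllables in the domain: 2, 5. The rightmost is syllable 5 (ped).
Primary stress: syllable 5 → pa.rep.mo.ti.ˈped.ki.gi.mu.la:.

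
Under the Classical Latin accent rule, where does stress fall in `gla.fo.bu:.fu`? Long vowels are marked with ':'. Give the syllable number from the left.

3

Classical Latin: stress the penult if heavy (long vowel or closed), else the antepenult.
Weights: 2 fo L, 3 bu: H, 4 fu L.
The penult (syllable 3, bu:) is heavy, so it takes stress.
Stress on syllable 3: gla.fo.ˈbu:.fu.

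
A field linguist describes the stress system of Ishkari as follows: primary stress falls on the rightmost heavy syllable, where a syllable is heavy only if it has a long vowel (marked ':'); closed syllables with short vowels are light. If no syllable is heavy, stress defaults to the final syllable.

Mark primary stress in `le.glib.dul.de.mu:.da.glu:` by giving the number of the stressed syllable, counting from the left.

7

Weights: 1 le L, 2 glib L, 3 dul L, 4 de L, 5 mu: H, 6 da L, 7 glu: H.
Heavy syllables in the domain: 5, 7. The rightmost is syllable 7 (glu:).
Primary stress: syllable 7 → le.glib.dul.de.mu:.da.ˈglu:.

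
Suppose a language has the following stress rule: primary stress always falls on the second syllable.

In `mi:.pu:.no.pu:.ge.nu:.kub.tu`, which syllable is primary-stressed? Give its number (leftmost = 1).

2

The word has 8 syllables; the second syllable is syllable 2 (pu:).
Primary stress: syllable 2 → mi:.ˈpu:.no.pu:.ge.nu:.kub.tu.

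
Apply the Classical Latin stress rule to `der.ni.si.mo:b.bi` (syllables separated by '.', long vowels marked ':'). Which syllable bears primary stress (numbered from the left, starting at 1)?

Classical Latin: stress the penult if heavy (long vowel or closed), else the antepenult.
Weights: 3 si L, 4 mo:b H, 5 bi L.
The penult (syllable 4, mo:b) is heavy, so it takes stress.
Stress on syllable 4: der.ni.si.ˈmo:b.bi.

4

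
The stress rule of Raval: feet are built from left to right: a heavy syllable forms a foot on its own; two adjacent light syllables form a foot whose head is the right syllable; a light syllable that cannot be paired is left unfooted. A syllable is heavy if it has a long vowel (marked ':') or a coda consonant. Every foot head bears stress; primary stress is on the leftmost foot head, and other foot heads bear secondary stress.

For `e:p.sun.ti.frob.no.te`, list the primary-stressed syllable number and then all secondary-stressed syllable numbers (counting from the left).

Weights: 1 e:p H, 2 sun H, 3 ti L, 4 frob H, 5 no L, 6 te L.
Parse left to right (heavy = foot alone; LL = one foot; stranded L unfooted): (ˈe:p) (ˈsun) ti (ˈfrob) (no.ˈte).
Foot heads: 1, 2, 4, 6.
Primary stress on the leftmost head = syllable 1.
Secondary stress on 2, 4, 6: ˈe:p.ˌsun.ti.ˌfrob.no.ˌte.

primary 1, secondary 2, 4, 6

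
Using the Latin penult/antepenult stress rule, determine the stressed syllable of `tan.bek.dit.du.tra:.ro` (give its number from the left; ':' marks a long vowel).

5

Classical Latin: stress the penult if heavy (long vowel or closed), else the antepenult.
Weights: 4 du L, 5 tra: H, 6 ro L.
The penult (syllable 5, tra:) is heavy, so it takes stress.
Stress on syllable 5: tan.bek.dit.du.ˈtra:.ro.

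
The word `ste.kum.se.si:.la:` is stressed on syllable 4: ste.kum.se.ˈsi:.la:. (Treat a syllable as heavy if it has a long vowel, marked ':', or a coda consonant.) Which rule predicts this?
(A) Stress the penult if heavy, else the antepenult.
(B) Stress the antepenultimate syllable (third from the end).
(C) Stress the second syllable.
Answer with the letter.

A

Rule A → syllable 4 ✓.
Rule B → syllable 3 (observed: 4).
Rule C → syllable 2 (observed: 4).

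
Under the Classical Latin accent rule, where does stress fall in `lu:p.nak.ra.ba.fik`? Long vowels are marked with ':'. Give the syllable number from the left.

Classical Latin: stress the penult if heavy (long vowel or closed), else the antepenult.
Weights: 3 ra L, 4 ba L, 5 fik H.
The penult (syllable 4, ba) is light, so stress falls on the antepenult (syllable 3, ra).
Stress on syllable 3: lu:p.nak.ˈra.ba.fik.

3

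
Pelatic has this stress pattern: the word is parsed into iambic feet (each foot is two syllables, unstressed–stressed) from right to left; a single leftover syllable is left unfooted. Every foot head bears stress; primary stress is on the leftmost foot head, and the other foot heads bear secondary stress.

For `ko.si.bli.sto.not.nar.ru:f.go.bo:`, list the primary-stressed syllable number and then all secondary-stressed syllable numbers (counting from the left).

Parse right to left into iambic (σˈσ) feet: ko (si.ˈbli) (sto.ˈnot) (nar.ˈru:f) (go.ˈbo:). Syllable 1 is left unfooted.
Foot heads (stressed positions): 3, 5, 7, 9.
End Rule Leftmost: primary stress on the leftmost head = syllable 3.
Secondary stress on 5, 7, 9: ko.si.ˈbli.sto.ˌnot.nar.ˌru:f.go.ˌbo:.

primary 3, secondary 5, 7, 9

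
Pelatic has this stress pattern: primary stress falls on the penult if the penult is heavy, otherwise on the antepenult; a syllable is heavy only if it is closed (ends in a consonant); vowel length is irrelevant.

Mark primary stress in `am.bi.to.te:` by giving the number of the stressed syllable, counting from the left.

2

Weights: 2 bi L, 3 to L, 4 te: L.
The penult (syllable 3, to) is light, so stress falls on the antepenult (syllable 2, bi).
Primary stress: syllable 2 → am.ˈbi.to.te:.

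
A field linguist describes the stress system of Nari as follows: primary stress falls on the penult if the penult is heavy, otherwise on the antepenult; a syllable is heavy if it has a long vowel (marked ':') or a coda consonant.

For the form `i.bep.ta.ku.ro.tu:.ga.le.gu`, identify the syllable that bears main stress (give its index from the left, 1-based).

Weights: 7 ga L, 8 le L, 9 gu L.
The penult (syllable 8, le) is light, so stress falls on the antepenult (syllable 7, ga).
Primary stress: syllable 7 → i.bep.ta.ku.ro.tu:.ˈga.le.gu.

7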